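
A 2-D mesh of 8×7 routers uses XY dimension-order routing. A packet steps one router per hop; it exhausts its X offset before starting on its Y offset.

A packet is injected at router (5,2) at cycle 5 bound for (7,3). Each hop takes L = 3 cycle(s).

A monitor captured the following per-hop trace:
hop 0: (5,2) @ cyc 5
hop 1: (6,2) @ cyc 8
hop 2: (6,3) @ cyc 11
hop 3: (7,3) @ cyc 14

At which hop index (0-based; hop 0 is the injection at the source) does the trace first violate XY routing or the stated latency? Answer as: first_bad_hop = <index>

first_bad_hop = 2

[1] (+1,+0) / 3c ⇒ ok
[2] (+0,+1) / 3c ⇒ BAD: Y-move but x=6≠7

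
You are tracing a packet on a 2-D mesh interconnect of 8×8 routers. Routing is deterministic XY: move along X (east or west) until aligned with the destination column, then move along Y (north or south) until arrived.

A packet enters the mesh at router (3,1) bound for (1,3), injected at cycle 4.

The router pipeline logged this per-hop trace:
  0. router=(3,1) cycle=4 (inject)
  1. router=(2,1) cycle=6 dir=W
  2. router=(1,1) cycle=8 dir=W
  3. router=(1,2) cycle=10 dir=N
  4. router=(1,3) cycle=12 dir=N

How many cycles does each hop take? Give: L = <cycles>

L = 2

From hop 0 (4) to hop 1 (6): +2 cycles.
Each hop adds L, hence L = 2.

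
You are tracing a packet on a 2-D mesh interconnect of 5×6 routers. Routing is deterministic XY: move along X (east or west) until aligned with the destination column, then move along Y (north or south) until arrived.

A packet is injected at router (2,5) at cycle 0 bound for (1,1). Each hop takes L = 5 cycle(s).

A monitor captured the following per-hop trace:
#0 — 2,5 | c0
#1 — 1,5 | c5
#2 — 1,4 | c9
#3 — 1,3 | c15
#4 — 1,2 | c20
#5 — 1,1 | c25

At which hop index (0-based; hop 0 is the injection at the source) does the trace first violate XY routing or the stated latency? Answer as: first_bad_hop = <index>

first_bad_hop = 2

hop 1: step (-1,+0), +5 cyc — ok
hop 2: step (+0,-1), +4 cyc — BAD: Δcyc=4≠L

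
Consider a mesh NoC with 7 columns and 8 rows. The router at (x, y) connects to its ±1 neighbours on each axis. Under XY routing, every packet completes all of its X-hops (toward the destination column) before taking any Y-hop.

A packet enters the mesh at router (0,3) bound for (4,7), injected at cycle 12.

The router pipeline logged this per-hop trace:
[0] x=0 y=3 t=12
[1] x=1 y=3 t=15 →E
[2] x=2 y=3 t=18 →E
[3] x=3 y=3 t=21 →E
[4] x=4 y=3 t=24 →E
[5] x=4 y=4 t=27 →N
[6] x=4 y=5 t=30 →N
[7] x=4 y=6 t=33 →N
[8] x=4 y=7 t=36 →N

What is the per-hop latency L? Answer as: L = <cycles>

cyc[1] − cyc[0] = 15 − 12 = 3.
One hop costs L cycles, so L = 3.

L = 3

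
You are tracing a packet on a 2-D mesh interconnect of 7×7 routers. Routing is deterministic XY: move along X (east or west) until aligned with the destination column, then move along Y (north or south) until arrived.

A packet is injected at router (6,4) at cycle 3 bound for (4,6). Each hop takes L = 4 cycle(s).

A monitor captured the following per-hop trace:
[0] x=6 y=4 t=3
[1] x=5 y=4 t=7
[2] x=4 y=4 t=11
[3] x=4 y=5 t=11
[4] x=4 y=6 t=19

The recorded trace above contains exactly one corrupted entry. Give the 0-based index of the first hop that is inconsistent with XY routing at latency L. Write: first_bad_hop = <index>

first_bad_hop = 3

check 1→ d=(-1,0) cyc+4: ok
check 2→ d=(-1,0) cyc+4: ok
check 3→ d=(0,1) cyc+0: BAD: Δcyc=0≠L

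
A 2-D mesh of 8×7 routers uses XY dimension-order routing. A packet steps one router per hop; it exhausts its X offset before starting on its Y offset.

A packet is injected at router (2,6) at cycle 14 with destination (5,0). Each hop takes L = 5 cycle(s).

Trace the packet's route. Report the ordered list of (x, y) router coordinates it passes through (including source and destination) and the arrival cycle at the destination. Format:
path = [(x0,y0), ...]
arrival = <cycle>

src (2,6)  cyc=14
E→(3,6)  cyc=19
E→(4,6)  cyc=24
E→(5,6)  cyc=29
S→(5,5)  cyc=34
S→(5,4)  cyc=39
S→(5,3)  cyc=44
S→(5,2)  cyc=49
S→(5,1)  cyc=54
S→(5,0)  cyc=59

path = [(2,6), (3,6), (4,6), (5,6), (5,5), (5,4), (5,3), (5,2), (5,1), (5,0)]
arrival = 59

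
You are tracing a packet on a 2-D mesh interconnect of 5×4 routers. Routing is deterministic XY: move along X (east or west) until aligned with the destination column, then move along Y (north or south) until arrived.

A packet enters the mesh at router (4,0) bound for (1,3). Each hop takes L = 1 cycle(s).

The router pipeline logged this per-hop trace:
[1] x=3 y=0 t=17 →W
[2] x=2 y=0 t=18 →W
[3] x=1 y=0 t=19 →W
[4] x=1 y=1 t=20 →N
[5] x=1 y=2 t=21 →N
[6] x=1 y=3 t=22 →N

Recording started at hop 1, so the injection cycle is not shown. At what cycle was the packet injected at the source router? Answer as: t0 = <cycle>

At hop 1 the cycle is 17; in general cyc_k = t0 + kL.
t0 = cyc[1] − L = 17 − 1 = 16.

t0 = 16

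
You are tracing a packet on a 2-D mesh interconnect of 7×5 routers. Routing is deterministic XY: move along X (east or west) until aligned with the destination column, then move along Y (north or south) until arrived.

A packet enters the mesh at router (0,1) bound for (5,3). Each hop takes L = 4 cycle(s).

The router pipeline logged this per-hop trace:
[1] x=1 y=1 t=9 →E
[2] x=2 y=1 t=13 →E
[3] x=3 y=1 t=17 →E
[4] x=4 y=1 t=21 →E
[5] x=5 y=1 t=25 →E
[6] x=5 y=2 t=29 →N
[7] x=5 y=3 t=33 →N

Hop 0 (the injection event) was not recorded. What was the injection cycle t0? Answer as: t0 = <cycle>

At hop 1 the cycle is 9; in general cyc_k = t0 + kL.
Subtract one hop: t0 = 9 − 4 = 5.

t0 = 5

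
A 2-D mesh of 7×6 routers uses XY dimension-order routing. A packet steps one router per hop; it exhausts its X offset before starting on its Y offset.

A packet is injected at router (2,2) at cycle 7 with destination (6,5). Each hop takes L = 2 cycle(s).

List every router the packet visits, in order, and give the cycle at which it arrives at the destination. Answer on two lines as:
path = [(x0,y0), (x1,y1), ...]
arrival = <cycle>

path = [(2,2), (3,2), (4,2), (5,2), (6,2), (6,3), (6,4), (6,5)]
arrival = 21

  0. router=(2,2) cycle=7 (inject)
  1. router=(3,2) cycle=9 dir=E
  2. router=(4,2) cycle=11 dir=E
  3. router=(5,2) cycle=13 dir=E
  4. router=(6,2) cycle=15 dir=E
  5. router=(6,3) cycle=17 dir=N
  6. router=(6,4) cycle=19 dir=N
  7. router=(6,5) cycle=21 dir=N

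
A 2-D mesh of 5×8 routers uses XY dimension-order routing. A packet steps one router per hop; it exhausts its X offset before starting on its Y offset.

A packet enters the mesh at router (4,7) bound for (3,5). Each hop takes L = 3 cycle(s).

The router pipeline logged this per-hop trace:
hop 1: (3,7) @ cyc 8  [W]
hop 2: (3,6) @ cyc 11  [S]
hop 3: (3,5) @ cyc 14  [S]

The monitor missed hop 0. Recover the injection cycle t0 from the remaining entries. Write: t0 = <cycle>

t0 = 5

The first recorded entry is hop 1 at cycle 8.
t0 = cyc[1] − L = 8 − 3 = 5.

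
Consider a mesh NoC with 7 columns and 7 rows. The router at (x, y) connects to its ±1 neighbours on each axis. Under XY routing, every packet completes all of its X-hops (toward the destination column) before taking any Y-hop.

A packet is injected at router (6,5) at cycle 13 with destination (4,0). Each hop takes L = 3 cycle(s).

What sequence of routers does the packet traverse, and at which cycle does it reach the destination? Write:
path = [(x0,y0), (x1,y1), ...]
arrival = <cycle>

#0 — 6,5 | c13
#1 — 5,5 | c16 | W
#2 — 4,5 | c19 | W
#3 — 4,4 | c22 | S
#4 — 4,3 | c25 | S
#5 — 4,2 | c28 | S
#6 — 4,1 | c31 | S
#7 — 4,0 | c34 | S

path = [(6,5), (5,5), (4,5), (4,4), (4,3), (4,2), (4,1), (4,0)]
arrival = 34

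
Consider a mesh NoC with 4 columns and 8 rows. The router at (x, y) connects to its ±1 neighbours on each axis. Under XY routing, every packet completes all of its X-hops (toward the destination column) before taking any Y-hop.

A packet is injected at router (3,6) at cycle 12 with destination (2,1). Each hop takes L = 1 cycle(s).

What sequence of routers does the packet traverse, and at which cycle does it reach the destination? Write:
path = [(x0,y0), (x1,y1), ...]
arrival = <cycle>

path = [(3,6), (2,6), (2,5), (2,4), (2,3), (2,2), (2,1)]
arrival = 18

t=12: at (3,6)
t=13: at (2,6) after W
t=14: at (2,5) after S
t=15: at (2,4) after S
t=16: at (2,3) after S
t=17: at (2,2) after S
t=18: at (2,1) after S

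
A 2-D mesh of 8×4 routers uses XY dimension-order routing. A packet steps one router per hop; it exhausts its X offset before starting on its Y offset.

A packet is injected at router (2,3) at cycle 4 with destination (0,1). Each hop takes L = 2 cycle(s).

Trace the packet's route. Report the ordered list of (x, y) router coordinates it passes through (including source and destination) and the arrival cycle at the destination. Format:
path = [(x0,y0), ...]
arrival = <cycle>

t=4: at (2,3)
t=6: at (1,3) after W
t=8: at (0,3) after W
t=10: at (0,2) after S
t=12: at (0,1) after S

path = [(2,3), (1,3), (0,3), (0,2), (0,1)]
arrival = 12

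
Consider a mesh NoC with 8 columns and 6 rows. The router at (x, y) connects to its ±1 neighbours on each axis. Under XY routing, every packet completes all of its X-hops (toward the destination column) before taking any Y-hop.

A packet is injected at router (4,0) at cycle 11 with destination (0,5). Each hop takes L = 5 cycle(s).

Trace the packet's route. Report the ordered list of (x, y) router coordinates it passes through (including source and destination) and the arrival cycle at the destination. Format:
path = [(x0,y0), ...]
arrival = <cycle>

path = [(4,0), (3,0), (2,0), (1,0), (0,0), (0,1), (0,2), (0,3), (0,4), (0,5)]
arrival = 56

t=11: at (4,0)
t=16: at (3,0) after W
t=21: at (2,0) after W
t=26: at (1,0) after W
t=31: at (0,0) after W
t=36: at (0,1) after N
t=41: at (0,2) after N
t=46: at (0,3) after N
t=51: at (0,4) after N
t=56: at (0,5) after N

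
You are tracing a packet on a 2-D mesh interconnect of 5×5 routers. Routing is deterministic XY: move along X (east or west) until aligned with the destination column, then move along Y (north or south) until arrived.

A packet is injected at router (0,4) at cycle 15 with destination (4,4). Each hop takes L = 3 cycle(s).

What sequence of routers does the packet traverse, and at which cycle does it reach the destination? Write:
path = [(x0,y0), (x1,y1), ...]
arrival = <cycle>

path = [(0,4), (1,4), (2,4), (3,4), (4,4)]
arrival = 27

  0. router=(0,4) cycle=15 (inject)
  1. router=(1,4) cycle=18 dir=E
  2. router=(2,4) cycle=21 dir=E
  3. router=(3,4) cycle=24 dir=E
  4. router=(4,4) cycle=27 dir=E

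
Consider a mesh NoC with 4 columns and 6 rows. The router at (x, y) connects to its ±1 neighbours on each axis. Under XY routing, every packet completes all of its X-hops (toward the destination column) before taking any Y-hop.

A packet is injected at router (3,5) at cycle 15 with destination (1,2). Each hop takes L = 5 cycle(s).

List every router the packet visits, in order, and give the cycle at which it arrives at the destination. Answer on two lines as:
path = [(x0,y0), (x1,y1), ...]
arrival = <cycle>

path = [(3,5), (2,5), (1,5), (1,4), (1,3), (1,2)]
arrival = 40

#0 — 3,5 | c15
#1 — 2,5 | c20 | W
#2 — 1,5 | c25 | W
#3 — 1,4 | c30 | S
#4 — 1,3 | c35 | S
#5 — 1,2 | c40 | S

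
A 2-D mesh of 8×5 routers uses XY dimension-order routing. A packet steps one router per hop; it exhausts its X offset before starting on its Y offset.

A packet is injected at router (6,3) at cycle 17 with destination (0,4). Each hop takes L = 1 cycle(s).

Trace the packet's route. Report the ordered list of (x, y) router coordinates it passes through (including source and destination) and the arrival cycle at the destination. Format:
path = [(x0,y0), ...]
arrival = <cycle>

path = [(6,3), (5,3), (4,3), (3,3), (2,3), (1,3), (0,3), (0,4)]
arrival = 24

src (6,3)  cyc=17
W→(5,3)  cyc=18
W→(4,3)  cyc=19
W→(3,3)  cyc=20
W→(2,3)  cyc=21
W→(1,3)  cyc=22
W→(0,3)  cyc=23
N→(0,4)  cyc=24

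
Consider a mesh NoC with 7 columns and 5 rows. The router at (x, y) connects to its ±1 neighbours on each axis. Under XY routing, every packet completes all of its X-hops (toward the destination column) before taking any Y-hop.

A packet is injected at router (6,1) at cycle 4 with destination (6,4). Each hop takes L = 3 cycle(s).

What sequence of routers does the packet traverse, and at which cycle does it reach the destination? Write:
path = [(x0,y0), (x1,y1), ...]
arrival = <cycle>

hop 0: (6,1) @ cyc 4
hop 1: (6,2) @ cyc 7  [N]
hop 2: (6,3) @ cyc 10  [N]
hop 3: (6,4) @ cyc 13  [N]

path = [(6,1), (6,2), (6,3), (6,4)]
arrival = 13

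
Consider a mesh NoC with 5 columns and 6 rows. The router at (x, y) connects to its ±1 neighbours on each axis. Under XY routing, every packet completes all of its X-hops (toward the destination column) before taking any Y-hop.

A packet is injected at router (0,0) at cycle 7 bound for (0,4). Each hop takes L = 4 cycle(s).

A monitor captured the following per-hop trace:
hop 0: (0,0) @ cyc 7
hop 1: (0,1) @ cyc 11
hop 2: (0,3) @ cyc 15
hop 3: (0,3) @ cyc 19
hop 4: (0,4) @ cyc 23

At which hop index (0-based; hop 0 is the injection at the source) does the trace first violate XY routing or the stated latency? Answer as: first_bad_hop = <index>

check 1→ d=(0,1) cyc+4: ok
check 2→ d=(0,2) cyc+4: BAD: non-unit step

first_bad_hop = 2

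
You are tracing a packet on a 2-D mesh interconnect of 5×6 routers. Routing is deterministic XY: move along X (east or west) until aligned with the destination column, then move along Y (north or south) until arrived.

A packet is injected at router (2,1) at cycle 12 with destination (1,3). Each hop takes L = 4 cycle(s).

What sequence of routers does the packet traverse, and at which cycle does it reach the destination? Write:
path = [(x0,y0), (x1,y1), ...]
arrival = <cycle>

#0 — 2,1 | c12
#1 — 1,1 | c16 | W
#2 — 1,2 | c20 | N
#3 — 1,3 | c24 | N

path = [(2,1), (1,1), (1,2), (1,3)]
arrival = 24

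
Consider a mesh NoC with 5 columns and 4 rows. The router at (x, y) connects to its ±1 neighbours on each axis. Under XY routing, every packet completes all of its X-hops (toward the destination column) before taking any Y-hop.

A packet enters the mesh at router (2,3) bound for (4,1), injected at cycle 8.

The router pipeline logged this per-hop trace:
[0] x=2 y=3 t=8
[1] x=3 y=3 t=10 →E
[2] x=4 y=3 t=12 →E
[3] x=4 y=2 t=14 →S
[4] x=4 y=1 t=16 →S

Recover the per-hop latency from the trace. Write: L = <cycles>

cyc[1] − cyc[0] = 10 − 8 = 2.
One hop costs L cycles, so L = 2.

L = 2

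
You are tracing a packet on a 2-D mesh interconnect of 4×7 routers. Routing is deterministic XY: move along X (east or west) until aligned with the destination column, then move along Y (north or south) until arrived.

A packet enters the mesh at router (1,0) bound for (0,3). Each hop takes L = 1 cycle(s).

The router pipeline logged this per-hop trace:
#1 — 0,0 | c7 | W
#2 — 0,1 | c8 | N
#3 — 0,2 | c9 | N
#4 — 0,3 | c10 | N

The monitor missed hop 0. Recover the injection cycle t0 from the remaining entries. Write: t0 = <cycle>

cyc[1] = 7 and cyc[k] = t0 + k·L for every k.
t0 = cyc[1] − L = 7 − 1 = 6.

t0 = 6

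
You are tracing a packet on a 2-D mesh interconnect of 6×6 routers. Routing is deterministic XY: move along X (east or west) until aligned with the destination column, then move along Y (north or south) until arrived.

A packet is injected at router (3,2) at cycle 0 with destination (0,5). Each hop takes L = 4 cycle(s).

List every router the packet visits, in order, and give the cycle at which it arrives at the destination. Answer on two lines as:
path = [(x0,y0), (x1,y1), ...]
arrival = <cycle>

[0] x=3 y=2 t=0
[1] x=2 y=2 t=4 →W
[2] x=1 y=2 t=8 →W
[3] x=0 y=2 t=12 →W
[4] x=0 y=3 t=16 →N
[5] x=0 y=4 t=20 →N
[6] x=0 y=5 t=24 →N

path = [(3,2), (2,2), (1,2), (0,2), (0,3), (0,4), (0,5)]
arrival = 24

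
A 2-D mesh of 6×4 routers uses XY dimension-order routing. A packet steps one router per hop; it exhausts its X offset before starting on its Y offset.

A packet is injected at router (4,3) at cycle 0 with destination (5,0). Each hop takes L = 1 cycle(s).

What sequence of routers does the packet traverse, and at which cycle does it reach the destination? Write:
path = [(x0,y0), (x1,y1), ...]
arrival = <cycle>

path = [(4,3), (5,3), (5,2), (5,1), (5,0)]
arrival = 4

#0 — 4,3 | c0
#1 — 5,3 | c1 | E
#2 — 5,2 | c2 | S
#3 — 5,1 | c3 | S
#4 — 5,0 | c4 | S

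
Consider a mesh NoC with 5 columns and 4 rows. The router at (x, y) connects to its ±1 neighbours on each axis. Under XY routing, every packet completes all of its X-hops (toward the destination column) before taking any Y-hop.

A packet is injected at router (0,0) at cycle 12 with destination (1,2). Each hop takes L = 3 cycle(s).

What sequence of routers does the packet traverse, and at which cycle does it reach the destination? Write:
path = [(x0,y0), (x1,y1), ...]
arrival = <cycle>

path = [(0,0), (1,0), (1,1), (1,2)]
arrival = 21

hop 0: (0,0) @ cyc 12
hop 1: (1,0) @ cyc 15  [E]
hop 2: (1,1) @ cyc 18  [N]
hop 3: (1,2) @ cyc 21  [N]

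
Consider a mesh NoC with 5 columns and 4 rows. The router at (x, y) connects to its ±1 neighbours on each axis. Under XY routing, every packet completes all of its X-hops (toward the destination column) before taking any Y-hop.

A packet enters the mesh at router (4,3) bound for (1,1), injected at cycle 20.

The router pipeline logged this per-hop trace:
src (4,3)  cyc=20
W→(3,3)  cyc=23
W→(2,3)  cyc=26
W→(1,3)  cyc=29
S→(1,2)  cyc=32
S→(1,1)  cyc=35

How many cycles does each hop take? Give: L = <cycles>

cyc[1] − cyc[0] = 23 − 20 = 3.
That increment is L by definition: L = 3.

L = 3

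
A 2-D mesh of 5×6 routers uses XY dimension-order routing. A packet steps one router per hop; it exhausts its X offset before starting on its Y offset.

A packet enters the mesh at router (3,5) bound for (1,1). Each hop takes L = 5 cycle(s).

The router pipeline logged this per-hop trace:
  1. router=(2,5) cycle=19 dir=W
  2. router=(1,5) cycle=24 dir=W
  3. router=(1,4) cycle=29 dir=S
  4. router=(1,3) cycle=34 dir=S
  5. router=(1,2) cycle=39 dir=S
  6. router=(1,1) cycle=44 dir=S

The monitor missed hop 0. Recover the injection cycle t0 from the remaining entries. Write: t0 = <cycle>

t0 = 14

Hop 1 reached at cycle 19; hop k is at t0 + k·L.
Subtract one hop: t0 = 19 − 5 = 14.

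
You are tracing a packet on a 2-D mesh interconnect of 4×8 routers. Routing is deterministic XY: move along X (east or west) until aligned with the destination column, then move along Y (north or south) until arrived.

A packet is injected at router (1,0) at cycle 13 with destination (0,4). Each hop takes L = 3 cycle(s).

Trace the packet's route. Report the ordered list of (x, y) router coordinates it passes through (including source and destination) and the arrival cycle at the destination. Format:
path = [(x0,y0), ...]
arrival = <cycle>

t=13: at (1,0)
t=16: at (0,0) after W
t=19: at (0,1) after N
t=22: at (0,2) after N
t=25: at (0,3) after N
t=28: at (0,4) after N

path = [(1,0), (0,0), (0,1), (0,2), (0,3), (0,4)]
arrival = 28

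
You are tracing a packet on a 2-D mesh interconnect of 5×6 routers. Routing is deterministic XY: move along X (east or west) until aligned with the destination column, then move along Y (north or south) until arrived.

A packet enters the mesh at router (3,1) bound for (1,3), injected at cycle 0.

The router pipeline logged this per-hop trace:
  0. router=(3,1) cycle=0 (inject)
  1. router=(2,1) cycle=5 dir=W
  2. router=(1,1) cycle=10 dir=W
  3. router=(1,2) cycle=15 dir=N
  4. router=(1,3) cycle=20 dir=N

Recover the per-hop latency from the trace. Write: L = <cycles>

From hop 0 (0) to hop 1 (5): +5 cycles.
Each hop adds L, hence L = 5.

L = 5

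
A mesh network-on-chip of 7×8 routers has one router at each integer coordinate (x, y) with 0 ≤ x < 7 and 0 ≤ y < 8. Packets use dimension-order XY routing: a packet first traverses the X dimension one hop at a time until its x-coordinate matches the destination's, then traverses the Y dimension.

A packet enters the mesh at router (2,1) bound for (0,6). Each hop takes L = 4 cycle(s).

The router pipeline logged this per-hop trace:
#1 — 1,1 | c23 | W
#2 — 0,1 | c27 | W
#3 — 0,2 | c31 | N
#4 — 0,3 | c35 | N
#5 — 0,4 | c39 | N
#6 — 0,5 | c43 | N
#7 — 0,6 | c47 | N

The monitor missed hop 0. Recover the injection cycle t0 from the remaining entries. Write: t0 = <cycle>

At hop 1 the cycle is 23; in general cyc_k = t0 + kL.
Subtract one hop: t0 = 23 − 4 = 19.

t0 = 19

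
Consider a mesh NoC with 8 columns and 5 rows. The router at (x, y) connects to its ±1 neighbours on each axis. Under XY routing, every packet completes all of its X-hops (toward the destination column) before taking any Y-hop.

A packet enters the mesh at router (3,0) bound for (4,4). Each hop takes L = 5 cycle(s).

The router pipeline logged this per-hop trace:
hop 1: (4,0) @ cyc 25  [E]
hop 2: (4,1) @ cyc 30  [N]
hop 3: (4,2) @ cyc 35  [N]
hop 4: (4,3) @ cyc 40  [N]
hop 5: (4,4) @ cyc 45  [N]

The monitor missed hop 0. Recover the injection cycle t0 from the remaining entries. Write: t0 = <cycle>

t0 = 20

At hop 1 the cycle is 25; in general cyc_k = t0 + kL.
So t0 = 25 − 1·5 = 20.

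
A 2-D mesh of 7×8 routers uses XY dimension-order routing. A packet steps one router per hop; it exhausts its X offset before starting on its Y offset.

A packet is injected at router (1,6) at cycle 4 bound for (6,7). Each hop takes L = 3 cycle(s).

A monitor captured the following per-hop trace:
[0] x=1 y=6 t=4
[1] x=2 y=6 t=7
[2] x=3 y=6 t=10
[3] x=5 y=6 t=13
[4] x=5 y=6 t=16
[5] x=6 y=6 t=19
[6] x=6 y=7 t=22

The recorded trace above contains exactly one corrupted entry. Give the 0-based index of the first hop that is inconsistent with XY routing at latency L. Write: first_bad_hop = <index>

[1] (+1,+0) / 3c ⇒ ok
[2] (+1,+0) / 3c ⇒ ok
[3] (+2,+0) / 3c ⇒ BAD: non-unit step

first_bad_hop = 3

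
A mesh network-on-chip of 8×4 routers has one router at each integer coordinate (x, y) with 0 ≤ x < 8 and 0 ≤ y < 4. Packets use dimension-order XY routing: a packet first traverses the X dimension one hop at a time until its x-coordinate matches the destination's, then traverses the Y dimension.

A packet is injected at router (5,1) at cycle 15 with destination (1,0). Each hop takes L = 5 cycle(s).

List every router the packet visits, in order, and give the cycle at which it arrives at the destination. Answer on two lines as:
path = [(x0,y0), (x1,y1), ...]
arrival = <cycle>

path = [(5,1), (4,1), (3,1), (2,1), (1,1), (1,0)]
arrival = 40

[0] x=5 y=1 t=15
[1] x=4 y=1 t=20 →W
[2] x=3 y=1 t=25 →W
[3] x=2 y=1 t=30 →W
[4] x=1 y=1 t=35 →W
[5] x=1 y=0 t=40 →S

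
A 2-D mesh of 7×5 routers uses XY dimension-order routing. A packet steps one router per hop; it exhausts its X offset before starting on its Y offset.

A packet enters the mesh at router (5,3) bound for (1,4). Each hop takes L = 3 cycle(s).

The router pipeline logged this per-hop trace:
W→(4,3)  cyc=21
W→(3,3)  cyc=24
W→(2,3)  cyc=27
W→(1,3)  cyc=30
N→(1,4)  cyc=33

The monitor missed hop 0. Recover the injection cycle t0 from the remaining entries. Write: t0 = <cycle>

t0 = 18

cyc[1] = 21 and cyc[k] = t0 + k·L for every k.
Subtract one hop: t0 = 21 − 3 = 18.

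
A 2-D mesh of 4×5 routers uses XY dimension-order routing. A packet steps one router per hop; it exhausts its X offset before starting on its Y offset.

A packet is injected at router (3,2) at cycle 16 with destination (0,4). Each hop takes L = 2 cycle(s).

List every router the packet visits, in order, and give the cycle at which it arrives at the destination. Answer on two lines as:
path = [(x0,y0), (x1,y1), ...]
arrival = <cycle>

src (3,2)  cyc=16
W→(2,2)  cyc=18
W→(1,2)  cyc=20
W→(0,2)  cyc=22
N→(0,3)  cyc=24
N→(0,4)  cyc=26

path = [(3,2), (2,2), (1,2), (0,2), (0,3), (0,4)]
arrival = 26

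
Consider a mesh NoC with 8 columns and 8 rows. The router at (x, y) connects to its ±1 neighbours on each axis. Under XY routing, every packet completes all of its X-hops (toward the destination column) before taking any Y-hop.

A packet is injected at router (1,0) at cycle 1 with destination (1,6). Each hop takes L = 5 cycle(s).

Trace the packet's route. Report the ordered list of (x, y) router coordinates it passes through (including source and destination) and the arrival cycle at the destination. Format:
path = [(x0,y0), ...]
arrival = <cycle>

hop 0: (1,0) @ cyc 1
hop 1: (1,1) @ cyc 6  [N]
hop 2: (1,2) @ cyc 11  [N]
hop 3: (1,3) @ cyc 16  [N]
hop 4: (1,4) @ cyc 21  [N]
hop 5: (1,5) @ cyc 26  [N]
hop 6: (1,6) @ cyc 31  [N]

path = [(1,0), (1,1), (1,2), (1,3), (1,4), (1,5), (1,6)]
arrival = 31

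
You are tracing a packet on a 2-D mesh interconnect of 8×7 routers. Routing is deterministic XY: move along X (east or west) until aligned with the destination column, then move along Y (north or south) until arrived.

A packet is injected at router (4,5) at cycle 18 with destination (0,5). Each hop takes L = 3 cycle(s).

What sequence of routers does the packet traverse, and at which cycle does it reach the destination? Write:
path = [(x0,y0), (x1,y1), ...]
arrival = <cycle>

path = [(4,5), (3,5), (2,5), (1,5), (0,5)]
arrival = 30

hop 0: (4,5) @ cyc 18
hop 1: (3,5) @ cyc 21  [W]
hop 2: (2,5) @ cyc 24  [W]
hop 3: (1,5) @ cyc 27  [W]
hop 4: (0,5) @ cyc 30  [W]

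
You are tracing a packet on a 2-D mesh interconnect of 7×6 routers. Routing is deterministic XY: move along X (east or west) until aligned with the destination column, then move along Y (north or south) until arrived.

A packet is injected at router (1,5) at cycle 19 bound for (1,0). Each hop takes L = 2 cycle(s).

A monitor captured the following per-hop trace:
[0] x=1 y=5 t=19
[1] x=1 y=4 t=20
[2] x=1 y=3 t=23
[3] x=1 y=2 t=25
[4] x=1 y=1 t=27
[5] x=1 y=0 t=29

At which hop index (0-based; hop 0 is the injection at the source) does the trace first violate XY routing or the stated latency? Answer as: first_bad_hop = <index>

first_bad_hop = 1

[1] (+0,-1) / 1c ⇒ BAD: Δcyc=1≠L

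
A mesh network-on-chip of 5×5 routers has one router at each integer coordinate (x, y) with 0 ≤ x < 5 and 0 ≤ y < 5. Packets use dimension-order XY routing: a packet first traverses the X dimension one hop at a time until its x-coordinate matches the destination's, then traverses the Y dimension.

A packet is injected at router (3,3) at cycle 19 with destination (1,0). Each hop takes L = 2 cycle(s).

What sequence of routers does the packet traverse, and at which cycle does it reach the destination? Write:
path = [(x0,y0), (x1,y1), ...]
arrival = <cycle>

path = [(3,3), (2,3), (1,3), (1,2), (1,1), (1,0)]
arrival = 29

[0] x=3 y=3 t=19
[1] x=2 y=3 t=21 →W
[2] x=1 y=3 t=23 →W
[3] x=1 y=2 t=25 →S
[4] x=1 y=1 t=27 →S
[5] x=1 y=0 t=29 →S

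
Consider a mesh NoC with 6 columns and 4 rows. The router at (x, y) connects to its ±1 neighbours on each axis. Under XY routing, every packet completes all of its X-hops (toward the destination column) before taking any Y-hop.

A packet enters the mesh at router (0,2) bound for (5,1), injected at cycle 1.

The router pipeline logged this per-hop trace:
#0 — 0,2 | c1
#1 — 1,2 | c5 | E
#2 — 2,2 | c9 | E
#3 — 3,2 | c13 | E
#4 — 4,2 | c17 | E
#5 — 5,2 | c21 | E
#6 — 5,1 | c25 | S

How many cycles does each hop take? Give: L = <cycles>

Δcyc across hop 0→1: 5 − 1 = 4.
That increment is L by definition: L = 4.

L = 4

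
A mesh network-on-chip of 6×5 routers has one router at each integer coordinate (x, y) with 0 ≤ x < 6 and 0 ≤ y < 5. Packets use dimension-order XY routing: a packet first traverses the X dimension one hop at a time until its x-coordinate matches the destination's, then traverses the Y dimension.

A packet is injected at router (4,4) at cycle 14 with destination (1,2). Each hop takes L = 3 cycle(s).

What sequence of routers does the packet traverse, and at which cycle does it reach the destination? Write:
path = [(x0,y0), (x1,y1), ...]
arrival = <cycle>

  0. router=(4,4) cycle=14 (inject)
  1. router=(3,4) cycle=17 dir=W
  2. router=(2,4) cycle=20 dir=W
  3. router=(1,4) cycle=23 dir=W
  4. router=(1,3) cycle=26 dir=S
  5. router=(1,2) cycle=29 dir=S

path = [(4,4), (3,4), (2,4), (1,4), (1,3), (1,2)]
arrival = 29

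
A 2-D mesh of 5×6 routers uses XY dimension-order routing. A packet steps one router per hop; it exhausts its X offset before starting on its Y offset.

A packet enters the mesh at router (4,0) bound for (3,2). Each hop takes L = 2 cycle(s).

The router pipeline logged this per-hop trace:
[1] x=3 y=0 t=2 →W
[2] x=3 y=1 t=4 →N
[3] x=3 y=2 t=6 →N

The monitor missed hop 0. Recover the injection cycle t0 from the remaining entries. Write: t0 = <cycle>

Hop 1 reached at cycle 2; hop k is at t0 + k·L.
Subtract one hop: t0 = 2 − 2 = 0.

t0 = 0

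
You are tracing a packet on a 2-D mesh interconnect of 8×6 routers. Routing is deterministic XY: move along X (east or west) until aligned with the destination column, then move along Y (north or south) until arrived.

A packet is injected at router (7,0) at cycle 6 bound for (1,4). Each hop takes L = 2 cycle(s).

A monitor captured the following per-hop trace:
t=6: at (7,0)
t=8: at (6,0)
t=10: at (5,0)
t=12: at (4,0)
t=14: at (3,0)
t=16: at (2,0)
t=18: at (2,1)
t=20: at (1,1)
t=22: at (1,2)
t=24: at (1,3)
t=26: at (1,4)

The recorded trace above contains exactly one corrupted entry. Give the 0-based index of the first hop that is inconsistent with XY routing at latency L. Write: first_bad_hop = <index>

first_bad_hop = 6

check 1→ d=(-1,0) cyc+2: ok
check 2→ d=(-1,0) cyc+2: ok
check 3→ d=(-1,0) cyc+2: ok
check 4→ d=(-1,0) cyc+2: ok
check 5→ d=(-1,0) cyc+2: ok
check 6→ d=(0,1) cyc+2: BAD: Y-move but x=2≠1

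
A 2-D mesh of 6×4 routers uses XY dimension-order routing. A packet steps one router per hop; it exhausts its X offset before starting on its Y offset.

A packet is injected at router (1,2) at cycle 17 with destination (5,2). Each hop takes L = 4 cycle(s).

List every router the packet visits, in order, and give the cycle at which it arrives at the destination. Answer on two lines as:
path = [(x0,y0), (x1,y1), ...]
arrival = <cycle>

[0] x=1 y=2 t=17
[1] x=2 y=2 t=21 →E
[2] x=3 y=2 t=25 →E
[3] x=4 y=2 t=29 →E
[4] x=5 y=2 t=33 →E

path = [(1,2), (2,2), (3,2), (4,2), (5,2)]
arrival = 33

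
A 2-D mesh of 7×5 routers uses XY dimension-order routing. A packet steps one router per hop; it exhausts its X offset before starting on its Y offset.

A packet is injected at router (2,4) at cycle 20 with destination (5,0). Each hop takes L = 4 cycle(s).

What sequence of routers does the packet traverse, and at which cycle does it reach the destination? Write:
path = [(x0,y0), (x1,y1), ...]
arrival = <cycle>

hop 0: (2,4) @ cyc 20
hop 1: (3,4) @ cyc 24  [E]
hop 2: (4,4) @ cyc 28  [E]
hop 3: (5,4) @ cyc 32  [E]
hop 4: (5,3) @ cyc 36  [S]
hop 5: (5,2) @ cyc 40  [S]
hop 6: (5,1) @ cyc 44  [S]
hop 7: (5,0) @ cyc 48  [S]

path = [(2,4), (3,4), (4,4), (5,4), (5,3), (5,2), (5,1), (5,0)]
arrival = 48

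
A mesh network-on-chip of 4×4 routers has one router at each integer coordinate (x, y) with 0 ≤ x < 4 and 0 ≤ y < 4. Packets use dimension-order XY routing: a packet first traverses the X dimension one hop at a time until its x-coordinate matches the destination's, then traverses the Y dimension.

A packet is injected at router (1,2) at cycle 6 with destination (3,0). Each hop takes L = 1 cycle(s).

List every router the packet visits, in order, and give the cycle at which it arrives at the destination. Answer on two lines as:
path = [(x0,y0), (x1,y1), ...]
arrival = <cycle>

src (1,2)  cyc=6
E→(2,2)  cyc=7
E→(3,2)  cyc=8
S→(3,1)  cyc=9
S→(3,0)  cyc=10

path = [(1,2), (2,2), (3,2), (3,1), (3,0)]
arrival = 10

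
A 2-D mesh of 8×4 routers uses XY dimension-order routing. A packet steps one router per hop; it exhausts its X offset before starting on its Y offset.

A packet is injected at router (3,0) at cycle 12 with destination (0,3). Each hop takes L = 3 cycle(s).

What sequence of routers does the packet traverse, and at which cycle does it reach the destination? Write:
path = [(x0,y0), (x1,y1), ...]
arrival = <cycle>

path = [(3,0), (2,0), (1,0), (0,0), (0,1), (0,2), (0,3)]
arrival = 30

  0. router=(3,0) cycle=12 (inject)
  1. router=(2,0) cycle=15 dir=W
  2. router=(1,0) cycle=18 dir=W
  3. router=(0,0) cycle=21 dir=W
  4. router=(0,1) cycle=24 dir=N
  5. router=(0,2) cycle=27 dir=N
  6. router=(0,3) cycle=30 dir=N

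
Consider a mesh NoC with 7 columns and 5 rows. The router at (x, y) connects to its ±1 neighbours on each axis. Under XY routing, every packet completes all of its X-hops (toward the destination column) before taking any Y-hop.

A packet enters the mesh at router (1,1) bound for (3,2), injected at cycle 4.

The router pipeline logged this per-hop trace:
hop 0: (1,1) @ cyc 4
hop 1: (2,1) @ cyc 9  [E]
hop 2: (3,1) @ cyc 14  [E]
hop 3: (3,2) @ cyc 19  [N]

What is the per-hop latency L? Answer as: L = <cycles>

L = 5

From hop 0 (4) to hop 1 (9): +5 cycles.
That increment is L by definition: L = 5.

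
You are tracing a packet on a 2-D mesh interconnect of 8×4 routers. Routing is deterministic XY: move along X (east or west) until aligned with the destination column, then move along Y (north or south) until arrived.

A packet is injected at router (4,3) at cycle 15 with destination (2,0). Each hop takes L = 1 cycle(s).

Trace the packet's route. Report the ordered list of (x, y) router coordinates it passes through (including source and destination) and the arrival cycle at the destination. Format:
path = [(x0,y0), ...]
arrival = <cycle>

t=15: at (4,3)
t=16: at (3,3) after W
t=17: at (2,3) after W
t=18: at (2,2) after S
t=19: at (2,1) after S
t=20: at (2,0) after S

path = [(4,3), (3,3), (2,3), (2,2), (2,1), (2,0)]
arrival = 20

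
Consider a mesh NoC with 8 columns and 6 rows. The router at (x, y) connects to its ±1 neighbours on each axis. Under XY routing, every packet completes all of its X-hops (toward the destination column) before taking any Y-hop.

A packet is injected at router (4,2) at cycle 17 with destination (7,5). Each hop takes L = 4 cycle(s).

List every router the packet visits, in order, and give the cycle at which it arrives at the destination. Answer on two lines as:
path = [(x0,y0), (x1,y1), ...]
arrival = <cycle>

src (4,2)  cyc=17
E→(5,2)  cyc=21
E→(6,2)  cyc=25
E→(7,2)  cyc=29
N→(7,3)  cyc=33
N→(7,4)  cyc=37
N→(7,5)  cyc=41

path = [(4,2), (5,2), (6,2), (7,2), (7,3), (7,4), (7,5)]
arrival = 41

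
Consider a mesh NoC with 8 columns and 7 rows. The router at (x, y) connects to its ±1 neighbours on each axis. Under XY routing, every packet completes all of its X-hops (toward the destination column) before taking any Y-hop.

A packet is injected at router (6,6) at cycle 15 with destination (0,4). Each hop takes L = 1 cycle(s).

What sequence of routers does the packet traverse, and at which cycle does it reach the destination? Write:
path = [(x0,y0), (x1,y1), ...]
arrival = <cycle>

path = [(6,6), (5,6), (4,6), (3,6), (2,6), (1,6), (0,6), (0,5), (0,4)]
arrival = 23

t=15: at (6,6)
t=16: at (5,6) after W
t=17: at (4,6) after W
t=18: at (3,6) after W
t=19: at (2,6) after W
t=20: at (1,6) after W
t=21: at (0,6) after W
t=22: at (0,5) after S
t=23: at (0,4) after S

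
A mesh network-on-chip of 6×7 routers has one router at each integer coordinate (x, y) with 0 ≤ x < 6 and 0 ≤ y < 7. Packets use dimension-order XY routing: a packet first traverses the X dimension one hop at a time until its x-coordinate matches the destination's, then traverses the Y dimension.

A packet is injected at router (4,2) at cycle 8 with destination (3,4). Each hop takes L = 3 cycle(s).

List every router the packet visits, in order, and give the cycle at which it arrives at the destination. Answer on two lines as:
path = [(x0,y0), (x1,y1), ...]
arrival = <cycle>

path = [(4,2), (3,2), (3,3), (3,4)]
arrival = 17

  0. router=(4,2) cycle=8 (inject)
  1. router=(3,2) cycle=11 dir=W
  2. router=(3,3) cycle=14 dir=N
  3. router=(3,4) cycle=17 dir=N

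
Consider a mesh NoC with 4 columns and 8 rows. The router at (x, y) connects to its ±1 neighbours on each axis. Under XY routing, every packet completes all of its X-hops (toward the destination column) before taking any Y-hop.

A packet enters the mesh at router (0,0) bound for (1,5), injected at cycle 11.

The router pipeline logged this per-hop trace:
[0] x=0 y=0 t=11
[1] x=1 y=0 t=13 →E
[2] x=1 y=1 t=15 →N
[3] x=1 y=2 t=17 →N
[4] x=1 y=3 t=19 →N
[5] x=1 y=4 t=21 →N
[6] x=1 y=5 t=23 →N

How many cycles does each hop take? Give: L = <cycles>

L = 2

From hop 0 (11) to hop 1 (13): +2 cycles.
That increment is L by definition: L = 2.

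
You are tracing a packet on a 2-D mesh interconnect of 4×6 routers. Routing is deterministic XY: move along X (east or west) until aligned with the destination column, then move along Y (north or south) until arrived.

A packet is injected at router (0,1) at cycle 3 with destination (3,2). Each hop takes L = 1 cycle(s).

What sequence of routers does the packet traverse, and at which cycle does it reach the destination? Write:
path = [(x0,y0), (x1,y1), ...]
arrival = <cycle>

path = [(0,1), (1,1), (2,1), (3,1), (3,2)]
arrival = 7

#0 — 0,1 | c3
#1 — 1,1 | c4 | E
#2 — 2,1 | c5 | E
#3 — 3,1 | c6 | E
#4 — 3,2 | c7 | N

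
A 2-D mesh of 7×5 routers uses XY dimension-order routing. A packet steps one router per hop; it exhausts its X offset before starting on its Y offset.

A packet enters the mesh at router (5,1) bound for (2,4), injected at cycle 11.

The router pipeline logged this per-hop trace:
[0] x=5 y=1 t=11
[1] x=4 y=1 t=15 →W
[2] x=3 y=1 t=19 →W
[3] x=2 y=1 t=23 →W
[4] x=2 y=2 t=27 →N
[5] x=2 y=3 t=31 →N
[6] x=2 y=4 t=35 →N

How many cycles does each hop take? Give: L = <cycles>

L = 4

Between hops 0 and 1 the cycle counter advances 15 − 11 = 4.
One hop costs L cycles, so L = 4.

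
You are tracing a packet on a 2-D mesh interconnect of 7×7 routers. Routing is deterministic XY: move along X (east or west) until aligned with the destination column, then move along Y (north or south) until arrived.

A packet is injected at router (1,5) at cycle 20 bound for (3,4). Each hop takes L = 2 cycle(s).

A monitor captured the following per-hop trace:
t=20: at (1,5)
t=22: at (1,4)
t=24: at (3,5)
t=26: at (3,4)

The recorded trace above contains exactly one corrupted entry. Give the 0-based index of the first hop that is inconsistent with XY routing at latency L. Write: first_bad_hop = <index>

first_bad_hop = 1

hop 1: step (+0,-1), +2 cyc — BAD: Y-move but x=1≠3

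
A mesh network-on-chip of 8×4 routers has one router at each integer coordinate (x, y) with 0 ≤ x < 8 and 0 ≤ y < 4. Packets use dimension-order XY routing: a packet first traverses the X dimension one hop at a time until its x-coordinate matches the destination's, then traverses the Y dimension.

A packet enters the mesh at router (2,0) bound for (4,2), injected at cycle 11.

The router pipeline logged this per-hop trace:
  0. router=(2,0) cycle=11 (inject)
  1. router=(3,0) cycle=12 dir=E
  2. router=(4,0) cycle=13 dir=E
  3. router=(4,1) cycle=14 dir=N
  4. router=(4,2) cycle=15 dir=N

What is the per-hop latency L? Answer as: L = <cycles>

cyc[1] − cyc[0] = 12 − 11 = 1.
One hop costs L cycles, so L = 1.

L = 1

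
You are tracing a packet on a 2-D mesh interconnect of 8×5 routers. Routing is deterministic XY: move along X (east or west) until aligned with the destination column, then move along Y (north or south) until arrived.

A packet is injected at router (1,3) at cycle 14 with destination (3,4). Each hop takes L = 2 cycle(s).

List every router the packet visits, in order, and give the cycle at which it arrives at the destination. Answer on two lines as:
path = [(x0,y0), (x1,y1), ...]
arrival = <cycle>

path = [(1,3), (2,3), (3,3), (3,4)]
arrival = 20

  0. router=(1,3) cycle=14 (inject)
  1. router=(2,3) cycle=16 dir=E
  2. router=(3,3) cycle=18 dir=E
  3. router=(3,4) cycle=20 dir=N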